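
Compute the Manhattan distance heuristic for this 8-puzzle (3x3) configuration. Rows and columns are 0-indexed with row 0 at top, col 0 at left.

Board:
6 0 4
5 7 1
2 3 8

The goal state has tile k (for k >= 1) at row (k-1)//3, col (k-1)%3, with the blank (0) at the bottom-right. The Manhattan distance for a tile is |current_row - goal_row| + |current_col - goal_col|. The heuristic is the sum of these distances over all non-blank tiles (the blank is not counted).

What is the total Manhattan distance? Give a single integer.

Tile 6: (0,0)->(1,2) = 3
Tile 4: (0,2)->(1,0) = 3
Tile 5: (1,0)->(1,1) = 1
Tile 7: (1,1)->(2,0) = 2
Tile 1: (1,2)->(0,0) = 3
Tile 2: (2,0)->(0,1) = 3
Tile 3: (2,1)->(0,2) = 3
Tile 8: (2,2)->(2,1) = 1
Sum: 3 + 3 + 1 + 2 + 3 + 3 + 3 + 1 = 19

Answer: 19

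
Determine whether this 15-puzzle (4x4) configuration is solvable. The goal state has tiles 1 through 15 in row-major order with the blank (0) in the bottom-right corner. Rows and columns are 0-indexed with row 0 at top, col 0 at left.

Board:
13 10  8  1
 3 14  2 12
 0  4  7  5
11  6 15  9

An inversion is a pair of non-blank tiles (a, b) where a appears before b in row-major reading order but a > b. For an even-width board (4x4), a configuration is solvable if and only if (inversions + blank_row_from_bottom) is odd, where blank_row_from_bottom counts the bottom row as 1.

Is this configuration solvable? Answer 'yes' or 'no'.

Inversions: 48
Blank is in row 2 (0-indexed from top), which is row 2 counting from the bottom (bottom = 1).
48 + 2 = 50, which is even, so the puzzle is not solvable.

Answer: no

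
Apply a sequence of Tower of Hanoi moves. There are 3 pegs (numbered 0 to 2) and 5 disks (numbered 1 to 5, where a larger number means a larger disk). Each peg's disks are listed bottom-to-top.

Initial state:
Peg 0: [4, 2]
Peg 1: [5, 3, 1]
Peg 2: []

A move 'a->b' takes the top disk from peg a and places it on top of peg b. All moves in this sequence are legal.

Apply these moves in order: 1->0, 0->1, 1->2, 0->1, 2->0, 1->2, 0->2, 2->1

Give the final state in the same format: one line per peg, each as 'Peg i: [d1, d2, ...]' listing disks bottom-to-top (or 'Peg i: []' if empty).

After move 1 (1->0):
Peg 0: [4, 2, 1]
Peg 1: [5, 3]
Peg 2: []

After move 2 (0->1):
Peg 0: [4, 2]
Peg 1: [5, 3, 1]
Peg 2: []

After move 3 (1->2):
Peg 0: [4, 2]
Peg 1: [5, 3]
Peg 2: [1]

After move 4 (0->1):
Peg 0: [4]
Peg 1: [5, 3, 2]
Peg 2: [1]

After move 5 (2->0):
Peg 0: [4, 1]
Peg 1: [5, 3, 2]
Peg 2: []

After move 6 (1->2):
Peg 0: [4, 1]
Peg 1: [5, 3]
Peg 2: [2]

After move 7 (0->2):
Peg 0: [4]
Peg 1: [5, 3]
Peg 2: [2, 1]

After move 8 (2->1):
Peg 0: [4]
Peg 1: [5, 3, 1]
Peg 2: [2]

Answer: Peg 0: [4]
Peg 1: [5, 3, 1]
Peg 2: [2]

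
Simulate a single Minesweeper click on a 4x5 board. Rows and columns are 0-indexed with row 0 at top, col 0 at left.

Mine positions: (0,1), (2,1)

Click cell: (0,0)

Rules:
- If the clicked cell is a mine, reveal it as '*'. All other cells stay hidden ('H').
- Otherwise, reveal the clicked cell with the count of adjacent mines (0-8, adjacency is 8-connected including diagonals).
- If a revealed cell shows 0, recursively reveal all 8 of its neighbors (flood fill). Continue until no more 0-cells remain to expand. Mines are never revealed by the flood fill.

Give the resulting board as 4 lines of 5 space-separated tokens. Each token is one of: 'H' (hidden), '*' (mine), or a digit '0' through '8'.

1 H H H H
H H H H H
H H H H H
H H H H H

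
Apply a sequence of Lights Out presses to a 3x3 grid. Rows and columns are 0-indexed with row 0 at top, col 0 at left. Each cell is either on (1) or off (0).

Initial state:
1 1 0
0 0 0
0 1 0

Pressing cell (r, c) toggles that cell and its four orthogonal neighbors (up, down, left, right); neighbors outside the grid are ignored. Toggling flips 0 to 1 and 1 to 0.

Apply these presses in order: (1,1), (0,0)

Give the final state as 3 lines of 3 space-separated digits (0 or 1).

After press 1 at (1,1):
1 0 0
1 1 1
0 0 0

After press 2 at (0,0):
0 1 0
0 1 1
0 0 0

Answer: 0 1 0
0 1 1
0 0 0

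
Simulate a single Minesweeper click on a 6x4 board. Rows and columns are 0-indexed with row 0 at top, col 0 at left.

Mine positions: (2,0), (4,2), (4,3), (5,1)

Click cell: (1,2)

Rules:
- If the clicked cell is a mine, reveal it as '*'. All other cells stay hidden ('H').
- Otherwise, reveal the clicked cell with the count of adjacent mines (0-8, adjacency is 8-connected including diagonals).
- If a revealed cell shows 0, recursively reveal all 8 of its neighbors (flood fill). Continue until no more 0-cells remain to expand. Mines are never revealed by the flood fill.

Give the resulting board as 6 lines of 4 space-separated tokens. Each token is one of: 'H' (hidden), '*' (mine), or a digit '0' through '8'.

0 0 0 0
1 1 0 0
H 1 0 0
H 2 2 2
H H H H
H H H H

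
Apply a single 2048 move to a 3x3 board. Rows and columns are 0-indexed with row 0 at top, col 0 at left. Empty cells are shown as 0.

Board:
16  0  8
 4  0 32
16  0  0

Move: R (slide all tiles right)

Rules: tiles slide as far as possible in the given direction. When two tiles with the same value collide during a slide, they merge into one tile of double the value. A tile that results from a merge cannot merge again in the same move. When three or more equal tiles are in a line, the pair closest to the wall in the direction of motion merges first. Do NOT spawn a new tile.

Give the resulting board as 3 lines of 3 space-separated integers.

Slide right:
row 0: [16, 0, 8] -> [0, 16, 8]
row 1: [4, 0, 32] -> [0, 4, 32]
row 2: [16, 0, 0] -> [0, 0, 16]

Answer:  0 16  8
 0  4 32
 0  0 16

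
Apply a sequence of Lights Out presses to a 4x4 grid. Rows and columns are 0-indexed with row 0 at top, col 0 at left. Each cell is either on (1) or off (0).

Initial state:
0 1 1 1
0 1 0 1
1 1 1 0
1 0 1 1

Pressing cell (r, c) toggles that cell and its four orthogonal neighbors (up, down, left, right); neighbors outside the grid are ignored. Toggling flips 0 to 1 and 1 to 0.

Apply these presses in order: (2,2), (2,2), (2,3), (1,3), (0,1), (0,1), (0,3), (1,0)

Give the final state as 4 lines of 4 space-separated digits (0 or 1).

Answer: 1 1 0 1
1 0 1 0
0 1 0 0
1 0 1 0

Derivation:
After press 1 at (2,2):
0 1 1 1
0 1 1 1
1 0 0 1
1 0 0 1

After press 2 at (2,2):
0 1 1 1
0 1 0 1
1 1 1 0
1 0 1 1

After press 3 at (2,3):
0 1 1 1
0 1 0 0
1 1 0 1
1 0 1 0

After press 4 at (1,3):
0 1 1 0
0 1 1 1
1 1 0 0
1 0 1 0

After press 5 at (0,1):
1 0 0 0
0 0 1 1
1 1 0 0
1 0 1 0

After press 6 at (0,1):
0 1 1 0
0 1 1 1
1 1 0 0
1 0 1 0

After press 7 at (0,3):
0 1 0 1
0 1 1 0
1 1 0 0
1 0 1 0

After press 8 at (1,0):
1 1 0 1
1 0 1 0
0 1 0 0
1 0 1 0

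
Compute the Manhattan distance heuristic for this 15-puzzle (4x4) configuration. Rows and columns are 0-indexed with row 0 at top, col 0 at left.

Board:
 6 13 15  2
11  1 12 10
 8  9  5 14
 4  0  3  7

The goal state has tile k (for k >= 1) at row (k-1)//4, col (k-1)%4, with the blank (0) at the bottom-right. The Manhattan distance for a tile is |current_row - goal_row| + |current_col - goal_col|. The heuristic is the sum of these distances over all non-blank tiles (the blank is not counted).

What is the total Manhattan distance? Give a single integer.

Tile 6: at (0,0), goal (1,1), distance |0-1|+|0-1| = 2
Tile 13: at (0,1), goal (3,0), distance |0-3|+|1-0| = 4
Tile 15: at (0,2), goal (3,2), distance |0-3|+|2-2| = 3
Tile 2: at (0,3), goal (0,1), distance |0-0|+|3-1| = 2
Tile 11: at (1,0), goal (2,2), distance |1-2|+|0-2| = 3
Tile 1: at (1,1), goal (0,0), distance |1-0|+|1-0| = 2
Tile 12: at (1,2), goal (2,3), distance |1-2|+|2-3| = 2
Tile 10: at (1,3), goal (2,1), distance |1-2|+|3-1| = 3
Tile 8: at (2,0), goal (1,3), distance |2-1|+|0-3| = 4
Tile 9: at (2,1), goal (2,0), distance |2-2|+|1-0| = 1
Tile 5: at (2,2), goal (1,0), distance |2-1|+|2-0| = 3
Tile 14: at (2,3), goal (3,1), distance |2-3|+|3-1| = 3
Tile 4: at (3,0), goal (0,3), distance |3-0|+|0-3| = 6
Tile 3: at (3,2), goal (0,2), distance |3-0|+|2-2| = 3
Tile 7: at (3,3), goal (1,2), distance |3-1|+|3-2| = 3
Sum: 2 + 4 + 3 + 2 + 3 + 2 + 2 + 3 + 4 + 1 + 3 + 3 + 6 + 3 + 3 = 44

Answer: 44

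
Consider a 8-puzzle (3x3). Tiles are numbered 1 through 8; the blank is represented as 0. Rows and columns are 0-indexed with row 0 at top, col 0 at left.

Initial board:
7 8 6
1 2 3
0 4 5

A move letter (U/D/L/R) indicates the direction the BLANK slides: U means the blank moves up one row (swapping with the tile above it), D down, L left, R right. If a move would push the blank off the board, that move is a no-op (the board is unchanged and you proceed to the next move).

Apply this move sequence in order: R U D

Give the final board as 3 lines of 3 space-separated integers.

Answer: 7 8 6
1 2 3
4 0 5

Derivation:
After move 1 (R):
7 8 6
1 2 3
4 0 5

After move 2 (U):
7 8 6
1 0 3
4 2 5

After move 3 (D):
7 8 6
1 2 3
4 0 5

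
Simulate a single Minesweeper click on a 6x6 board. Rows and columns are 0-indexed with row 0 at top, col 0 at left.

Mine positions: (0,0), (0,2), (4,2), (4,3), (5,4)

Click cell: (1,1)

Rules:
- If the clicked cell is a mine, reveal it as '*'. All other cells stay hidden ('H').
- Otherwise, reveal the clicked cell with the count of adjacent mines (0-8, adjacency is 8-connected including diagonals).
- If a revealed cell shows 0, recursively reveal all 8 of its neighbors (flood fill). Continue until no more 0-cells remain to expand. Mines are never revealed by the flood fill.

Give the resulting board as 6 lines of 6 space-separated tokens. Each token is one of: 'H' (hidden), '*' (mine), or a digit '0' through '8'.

H H H H H H
H 2 H H H H
H H H H H H
H H H H H H
H H H H H H
H H H H H H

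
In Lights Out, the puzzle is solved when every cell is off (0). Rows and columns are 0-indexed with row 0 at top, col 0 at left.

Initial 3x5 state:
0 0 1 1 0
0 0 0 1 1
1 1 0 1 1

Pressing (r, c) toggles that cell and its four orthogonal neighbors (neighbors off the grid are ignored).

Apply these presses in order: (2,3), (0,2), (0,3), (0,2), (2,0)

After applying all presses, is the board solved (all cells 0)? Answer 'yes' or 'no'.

After press 1 at (2,3):
0 0 1 1 0
0 0 0 0 1
1 1 1 0 0

After press 2 at (0,2):
0 1 0 0 0
0 0 1 0 1
1 1 1 0 0

After press 3 at (0,3):
0 1 1 1 1
0 0 1 1 1
1 1 1 0 0

After press 4 at (0,2):
0 0 0 0 1
0 0 0 1 1
1 1 1 0 0

After press 5 at (2,0):
0 0 0 0 1
1 0 0 1 1
0 0 1 0 0

Lights still on: 5

Answer: no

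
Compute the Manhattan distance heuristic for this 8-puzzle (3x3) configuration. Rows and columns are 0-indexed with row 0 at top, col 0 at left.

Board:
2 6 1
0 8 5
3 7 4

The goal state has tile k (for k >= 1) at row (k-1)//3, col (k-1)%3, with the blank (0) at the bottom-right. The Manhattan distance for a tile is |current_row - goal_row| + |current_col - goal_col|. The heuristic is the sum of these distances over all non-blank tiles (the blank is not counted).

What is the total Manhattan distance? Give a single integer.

Tile 2: (0,0)->(0,1) = 1
Tile 6: (0,1)->(1,2) = 2
Tile 1: (0,2)->(0,0) = 2
Tile 8: (1,1)->(2,1) = 1
Tile 5: (1,2)->(1,1) = 1
Tile 3: (2,0)->(0,2) = 4
Tile 7: (2,1)->(2,0) = 1
Tile 4: (2,2)->(1,0) = 3
Sum: 1 + 2 + 2 + 1 + 1 + 4 + 1 + 3 = 15

Answer: 15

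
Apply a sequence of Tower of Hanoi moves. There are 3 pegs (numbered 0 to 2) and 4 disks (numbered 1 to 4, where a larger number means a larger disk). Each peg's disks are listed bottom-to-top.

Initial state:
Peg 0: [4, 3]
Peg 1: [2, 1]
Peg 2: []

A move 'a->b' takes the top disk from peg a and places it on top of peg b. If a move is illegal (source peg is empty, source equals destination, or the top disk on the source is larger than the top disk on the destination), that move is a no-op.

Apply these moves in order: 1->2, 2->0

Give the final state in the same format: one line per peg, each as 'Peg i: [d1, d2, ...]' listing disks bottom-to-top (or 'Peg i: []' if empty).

Answer: Peg 0: [4, 3, 1]
Peg 1: [2]
Peg 2: []

Derivation:
After move 1 (1->2):
Peg 0: [4, 3]
Peg 1: [2]
Peg 2: [1]

After move 2 (2->0):
Peg 0: [4, 3, 1]
Peg 1: [2]
Peg 2: []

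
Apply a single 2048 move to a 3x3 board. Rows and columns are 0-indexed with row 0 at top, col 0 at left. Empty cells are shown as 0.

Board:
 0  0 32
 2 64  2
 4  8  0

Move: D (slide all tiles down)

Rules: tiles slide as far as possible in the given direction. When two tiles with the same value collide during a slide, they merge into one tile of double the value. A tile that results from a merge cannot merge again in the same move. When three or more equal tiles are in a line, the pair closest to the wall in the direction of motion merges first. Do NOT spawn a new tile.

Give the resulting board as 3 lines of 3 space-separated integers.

Slide down:
col 0: [0, 2, 4] -> [0, 2, 4]
col 1: [0, 64, 8] -> [0, 64, 8]
col 2: [32, 2, 0] -> [0, 32, 2]

Answer:  0  0  0
 2 64 32
 4  8  2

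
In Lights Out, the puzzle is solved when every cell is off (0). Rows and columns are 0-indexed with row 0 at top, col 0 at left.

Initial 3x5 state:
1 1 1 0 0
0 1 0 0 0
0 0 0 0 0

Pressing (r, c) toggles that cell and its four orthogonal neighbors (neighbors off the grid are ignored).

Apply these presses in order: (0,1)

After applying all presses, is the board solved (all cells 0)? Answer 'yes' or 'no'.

Answer: yes

Derivation:
After press 1 at (0,1):
0 0 0 0 0
0 0 0 0 0
0 0 0 0 0

Lights still on: 0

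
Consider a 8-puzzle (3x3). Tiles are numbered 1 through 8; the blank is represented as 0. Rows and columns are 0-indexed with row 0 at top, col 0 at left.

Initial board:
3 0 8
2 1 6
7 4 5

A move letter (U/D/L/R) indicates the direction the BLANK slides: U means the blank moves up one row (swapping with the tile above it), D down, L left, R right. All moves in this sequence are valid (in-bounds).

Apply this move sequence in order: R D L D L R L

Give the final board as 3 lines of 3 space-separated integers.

Answer: 3 8 6
2 4 1
0 7 5

Derivation:
After move 1 (R):
3 8 0
2 1 6
7 4 5

After move 2 (D):
3 8 6
2 1 0
7 4 5

After move 3 (L):
3 8 6
2 0 1
7 4 5

After move 4 (D):
3 8 6
2 4 1
7 0 5

After move 5 (L):
3 8 6
2 4 1
0 7 5

After move 6 (R):
3 8 6
2 4 1
7 0 5

After move 7 (L):
3 8 6
2 4 1
0 7 5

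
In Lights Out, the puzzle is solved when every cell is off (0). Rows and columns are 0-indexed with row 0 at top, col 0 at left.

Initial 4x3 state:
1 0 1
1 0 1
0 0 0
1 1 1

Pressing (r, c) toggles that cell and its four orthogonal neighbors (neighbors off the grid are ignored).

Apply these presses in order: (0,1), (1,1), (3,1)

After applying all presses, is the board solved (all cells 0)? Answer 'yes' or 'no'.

Answer: yes

Derivation:
After press 1 at (0,1):
0 1 0
1 1 1
0 0 0
1 1 1

After press 2 at (1,1):
0 0 0
0 0 0
0 1 0
1 1 1

After press 3 at (3,1):
0 0 0
0 0 0
0 0 0
0 0 0

Lights still on: 0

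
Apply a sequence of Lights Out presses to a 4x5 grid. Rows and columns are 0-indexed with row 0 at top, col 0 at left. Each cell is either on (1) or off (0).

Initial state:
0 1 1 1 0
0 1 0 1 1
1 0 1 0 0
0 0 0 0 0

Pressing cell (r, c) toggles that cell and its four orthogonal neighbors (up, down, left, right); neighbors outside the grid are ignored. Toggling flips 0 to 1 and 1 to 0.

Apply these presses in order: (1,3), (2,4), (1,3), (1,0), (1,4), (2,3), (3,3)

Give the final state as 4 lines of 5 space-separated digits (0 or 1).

Answer: 1 1 1 1 1
1 0 0 1 1
0 0 0 1 1
0 0 1 0 0

Derivation:
After press 1 at (1,3):
0 1 1 0 0
0 1 1 0 0
1 0 1 1 0
0 0 0 0 0

After press 2 at (2,4):
0 1 1 0 0
0 1 1 0 1
1 0 1 0 1
0 0 0 0 1

After press 3 at (1,3):
0 1 1 1 0
0 1 0 1 0
1 0 1 1 1
0 0 0 0 1

After press 4 at (1,0):
1 1 1 1 0
1 0 0 1 0
0 0 1 1 1
0 0 0 0 1

After press 5 at (1,4):
1 1 1 1 1
1 0 0 0 1
0 0 1 1 0
0 0 0 0 1

After press 6 at (2,3):
1 1 1 1 1
1 0 0 1 1
0 0 0 0 1
0 0 0 1 1

After press 7 at (3,3):
1 1 1 1 1
1 0 0 1 1
0 0 0 1 1
0 0 1 0 0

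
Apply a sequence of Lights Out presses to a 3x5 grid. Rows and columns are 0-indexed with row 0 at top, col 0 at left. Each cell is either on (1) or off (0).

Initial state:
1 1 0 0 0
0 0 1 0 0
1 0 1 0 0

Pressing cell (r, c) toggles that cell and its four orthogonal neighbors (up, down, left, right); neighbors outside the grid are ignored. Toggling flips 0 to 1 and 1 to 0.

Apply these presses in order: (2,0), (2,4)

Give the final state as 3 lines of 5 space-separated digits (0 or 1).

After press 1 at (2,0):
1 1 0 0 0
1 0 1 0 0
0 1 1 0 0

After press 2 at (2,4):
1 1 0 0 0
1 0 1 0 1
0 1 1 1 1

Answer: 1 1 0 0 0
1 0 1 0 1
0 1 1 1 1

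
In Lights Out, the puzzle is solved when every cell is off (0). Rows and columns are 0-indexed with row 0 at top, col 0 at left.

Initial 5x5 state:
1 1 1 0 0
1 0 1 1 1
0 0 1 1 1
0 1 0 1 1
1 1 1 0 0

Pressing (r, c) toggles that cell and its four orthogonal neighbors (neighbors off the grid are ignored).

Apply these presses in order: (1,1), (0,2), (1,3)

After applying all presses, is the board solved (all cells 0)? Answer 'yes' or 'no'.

After press 1 at (1,1):
1 0 1 0 0
0 1 0 1 1
0 1 1 1 1
0 1 0 1 1
1 1 1 0 0

After press 2 at (0,2):
1 1 0 1 0
0 1 1 1 1
0 1 1 1 1
0 1 0 1 1
1 1 1 0 0

After press 3 at (1,3):
1 1 0 0 0
0 1 0 0 0
0 1 1 0 1
0 1 0 1 1
1 1 1 0 0

Lights still on: 12

Answer: no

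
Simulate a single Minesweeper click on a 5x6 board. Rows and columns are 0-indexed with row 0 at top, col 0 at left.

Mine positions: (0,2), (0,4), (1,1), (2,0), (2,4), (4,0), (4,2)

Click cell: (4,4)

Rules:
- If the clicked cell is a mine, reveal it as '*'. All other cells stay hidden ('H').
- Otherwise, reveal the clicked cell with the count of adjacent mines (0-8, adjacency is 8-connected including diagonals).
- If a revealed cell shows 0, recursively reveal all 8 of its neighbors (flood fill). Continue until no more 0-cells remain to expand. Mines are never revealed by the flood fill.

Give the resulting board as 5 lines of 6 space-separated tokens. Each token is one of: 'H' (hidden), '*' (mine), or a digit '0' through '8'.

H H H H H H
H H H H H H
H H H H H H
H H H 2 1 1
H H H 1 0 0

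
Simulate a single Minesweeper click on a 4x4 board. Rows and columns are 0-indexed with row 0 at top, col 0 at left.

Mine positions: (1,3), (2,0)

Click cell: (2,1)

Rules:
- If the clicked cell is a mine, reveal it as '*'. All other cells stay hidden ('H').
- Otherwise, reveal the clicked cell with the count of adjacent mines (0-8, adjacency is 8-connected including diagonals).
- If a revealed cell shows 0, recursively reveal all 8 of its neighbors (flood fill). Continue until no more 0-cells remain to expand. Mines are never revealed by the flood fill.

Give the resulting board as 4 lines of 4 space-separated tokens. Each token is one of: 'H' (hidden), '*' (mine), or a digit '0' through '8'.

H H H H
H H H H
H 1 H H
H H H H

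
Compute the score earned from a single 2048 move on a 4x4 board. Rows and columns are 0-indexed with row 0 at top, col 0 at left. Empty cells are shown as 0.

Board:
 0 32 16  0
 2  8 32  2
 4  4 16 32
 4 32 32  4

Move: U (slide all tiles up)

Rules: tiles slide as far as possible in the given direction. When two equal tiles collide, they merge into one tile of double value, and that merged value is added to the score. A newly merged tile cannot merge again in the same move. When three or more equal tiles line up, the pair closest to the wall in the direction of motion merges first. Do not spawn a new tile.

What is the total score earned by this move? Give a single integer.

Answer: 8

Derivation:
Slide up:
col 0: [0, 2, 4, 4] -> [2, 8, 0, 0]  score +8 (running 8)
col 1: [32, 8, 4, 32] -> [32, 8, 4, 32]  score +0 (running 8)
col 2: [16, 32, 16, 32] -> [16, 32, 16, 32]  score +0 (running 8)
col 3: [0, 2, 32, 4] -> [2, 32, 4, 0]  score +0 (running 8)
Board after move:
 2 32 16  2
 8  8 32 32
 0  4 16  4
 0 32 32  0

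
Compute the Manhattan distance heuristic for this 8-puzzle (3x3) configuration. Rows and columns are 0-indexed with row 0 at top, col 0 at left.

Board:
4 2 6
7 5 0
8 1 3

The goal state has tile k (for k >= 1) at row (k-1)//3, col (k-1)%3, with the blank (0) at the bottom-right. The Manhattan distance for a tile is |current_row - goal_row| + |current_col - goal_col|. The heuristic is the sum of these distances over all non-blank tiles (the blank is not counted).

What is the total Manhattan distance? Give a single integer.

Tile 4: (0,0)->(1,0) = 1
Tile 2: (0,1)->(0,1) = 0
Tile 6: (0,2)->(1,2) = 1
Tile 7: (1,0)->(2,0) = 1
Tile 5: (1,1)->(1,1) = 0
Tile 8: (2,0)->(2,1) = 1
Tile 1: (2,1)->(0,0) = 3
Tile 3: (2,2)->(0,2) = 2
Sum: 1 + 0 + 1 + 1 + 0 + 1 + 3 + 2 = 9

Answer: 9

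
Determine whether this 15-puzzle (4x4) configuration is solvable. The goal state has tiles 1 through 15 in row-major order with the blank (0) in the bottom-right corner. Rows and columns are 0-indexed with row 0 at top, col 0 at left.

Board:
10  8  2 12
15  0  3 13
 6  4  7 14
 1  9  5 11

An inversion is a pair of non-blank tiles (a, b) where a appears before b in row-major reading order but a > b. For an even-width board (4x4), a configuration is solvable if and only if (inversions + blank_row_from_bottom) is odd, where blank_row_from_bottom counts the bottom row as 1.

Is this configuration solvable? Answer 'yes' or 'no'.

Inversions: 54
Blank is in row 1 (0-indexed from top), which is row 3 counting from the bottom (bottom = 1).
54 + 3 = 57, which is odd, so the puzzle is solvable.

Answer: yes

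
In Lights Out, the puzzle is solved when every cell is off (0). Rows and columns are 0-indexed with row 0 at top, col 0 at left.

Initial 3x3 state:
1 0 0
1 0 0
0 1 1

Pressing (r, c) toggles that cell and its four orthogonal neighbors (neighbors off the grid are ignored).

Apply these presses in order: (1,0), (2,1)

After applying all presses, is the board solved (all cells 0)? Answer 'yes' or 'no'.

After press 1 at (1,0):
0 0 0
0 1 0
1 1 1

After press 2 at (2,1):
0 0 0
0 0 0
0 0 0

Lights still on: 0

Answer: yes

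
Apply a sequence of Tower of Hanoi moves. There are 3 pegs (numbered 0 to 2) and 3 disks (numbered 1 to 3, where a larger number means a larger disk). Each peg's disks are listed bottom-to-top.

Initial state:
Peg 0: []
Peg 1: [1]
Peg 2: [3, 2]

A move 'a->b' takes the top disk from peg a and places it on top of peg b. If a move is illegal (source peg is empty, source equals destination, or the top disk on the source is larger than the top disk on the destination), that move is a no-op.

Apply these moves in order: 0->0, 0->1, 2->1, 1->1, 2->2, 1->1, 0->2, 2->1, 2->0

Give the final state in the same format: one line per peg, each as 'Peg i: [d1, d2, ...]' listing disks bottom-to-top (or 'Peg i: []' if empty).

After move 1 (0->0):
Peg 0: []
Peg 1: [1]
Peg 2: [3, 2]

After move 2 (0->1):
Peg 0: []
Peg 1: [1]
Peg 2: [3, 2]

After move 3 (2->1):
Peg 0: []
Peg 1: [1]
Peg 2: [3, 2]

After move 4 (1->1):
Peg 0: []
Peg 1: [1]
Peg 2: [3, 2]

After move 5 (2->2):
Peg 0: []
Peg 1: [1]
Peg 2: [3, 2]

After move 6 (1->1):
Peg 0: []
Peg 1: [1]
Peg 2: [3, 2]

After move 7 (0->2):
Peg 0: []
Peg 1: [1]
Peg 2: [3, 2]

After move 8 (2->1):
Peg 0: []
Peg 1: [1]
Peg 2: [3, 2]

After move 9 (2->0):
Peg 0: [2]
Peg 1: [1]
Peg 2: [3]

Answer: Peg 0: [2]
Peg 1: [1]
Peg 2: [3]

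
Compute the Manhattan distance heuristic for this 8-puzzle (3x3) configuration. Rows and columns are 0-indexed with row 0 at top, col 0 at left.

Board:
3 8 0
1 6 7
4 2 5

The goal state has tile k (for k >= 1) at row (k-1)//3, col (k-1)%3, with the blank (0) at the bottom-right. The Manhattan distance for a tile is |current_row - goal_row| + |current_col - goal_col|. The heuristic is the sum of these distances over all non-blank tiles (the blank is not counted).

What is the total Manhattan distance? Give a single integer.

Tile 3: at (0,0), goal (0,2), distance |0-0|+|0-2| = 2
Tile 8: at (0,1), goal (2,1), distance |0-2|+|1-1| = 2
Tile 1: at (1,0), goal (0,0), distance |1-0|+|0-0| = 1
Tile 6: at (1,1), goal (1,2), distance |1-1|+|1-2| = 1
Tile 7: at (1,2), goal (2,0), distance |1-2|+|2-0| = 3
Tile 4: at (2,0), goal (1,0), distance |2-1|+|0-0| = 1
Tile 2: at (2,1), goal (0,1), distance |2-0|+|1-1| = 2
Tile 5: at (2,2), goal (1,1), distance |2-1|+|2-1| = 2
Sum: 2 + 2 + 1 + 1 + 3 + 1 + 2 + 2 = 14

Answer: 14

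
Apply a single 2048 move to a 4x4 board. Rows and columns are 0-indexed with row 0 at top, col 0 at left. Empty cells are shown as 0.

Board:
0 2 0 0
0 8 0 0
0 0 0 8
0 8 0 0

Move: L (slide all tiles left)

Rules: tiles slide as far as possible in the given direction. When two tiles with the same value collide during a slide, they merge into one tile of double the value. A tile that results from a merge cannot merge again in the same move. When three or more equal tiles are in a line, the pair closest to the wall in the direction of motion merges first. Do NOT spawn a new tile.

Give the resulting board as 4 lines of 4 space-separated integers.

Slide left:
row 0: [0, 2, 0, 0] -> [2, 0, 0, 0]
row 1: [0, 8, 0, 0] -> [8, 0, 0, 0]
row 2: [0, 0, 0, 8] -> [8, 0, 0, 0]
row 3: [0, 8, 0, 0] -> [8, 0, 0, 0]

Answer: 2 0 0 0
8 0 0 0
8 0 0 0
8 0 0 0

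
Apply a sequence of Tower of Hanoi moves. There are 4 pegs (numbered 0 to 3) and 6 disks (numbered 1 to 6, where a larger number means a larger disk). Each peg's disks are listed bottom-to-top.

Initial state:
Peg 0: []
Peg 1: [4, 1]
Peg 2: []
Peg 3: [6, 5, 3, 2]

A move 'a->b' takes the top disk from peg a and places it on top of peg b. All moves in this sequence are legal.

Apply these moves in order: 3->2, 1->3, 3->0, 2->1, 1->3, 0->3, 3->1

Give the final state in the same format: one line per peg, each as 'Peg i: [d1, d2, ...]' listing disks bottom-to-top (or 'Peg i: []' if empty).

Answer: Peg 0: []
Peg 1: [4, 1]
Peg 2: []
Peg 3: [6, 5, 3, 2]

Derivation:
After move 1 (3->2):
Peg 0: []
Peg 1: [4, 1]
Peg 2: [2]
Peg 3: [6, 5, 3]

After move 2 (1->3):
Peg 0: []
Peg 1: [4]
Peg 2: [2]
Peg 3: [6, 5, 3, 1]

After move 3 (3->0):
Peg 0: [1]
Peg 1: [4]
Peg 2: [2]
Peg 3: [6, 5, 3]

After move 4 (2->1):
Peg 0: [1]
Peg 1: [4, 2]
Peg 2: []
Peg 3: [6, 5, 3]

After move 5 (1->3):
Peg 0: [1]
Peg 1: [4]
Peg 2: []
Peg 3: [6, 5, 3, 2]

After move 6 (0->3):
Peg 0: []
Peg 1: [4]
Peg 2: []
Peg 3: [6, 5, 3, 2, 1]

After move 7 (3->1):
Peg 0: []
Peg 1: [4, 1]
Peg 2: []
Peg 3: [6, 5, 3, 2]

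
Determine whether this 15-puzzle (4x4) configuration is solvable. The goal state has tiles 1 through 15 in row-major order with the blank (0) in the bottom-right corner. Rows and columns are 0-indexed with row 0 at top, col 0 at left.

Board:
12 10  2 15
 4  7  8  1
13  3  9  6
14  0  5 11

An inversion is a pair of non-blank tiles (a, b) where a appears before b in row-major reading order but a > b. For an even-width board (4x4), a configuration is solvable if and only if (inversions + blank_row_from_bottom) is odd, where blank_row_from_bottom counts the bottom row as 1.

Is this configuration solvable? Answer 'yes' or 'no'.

Inversions: 52
Blank is in row 3 (0-indexed from top), which is row 1 counting from the bottom (bottom = 1).
52 + 1 = 53, which is odd, so the puzzle is solvable.

Answer: yes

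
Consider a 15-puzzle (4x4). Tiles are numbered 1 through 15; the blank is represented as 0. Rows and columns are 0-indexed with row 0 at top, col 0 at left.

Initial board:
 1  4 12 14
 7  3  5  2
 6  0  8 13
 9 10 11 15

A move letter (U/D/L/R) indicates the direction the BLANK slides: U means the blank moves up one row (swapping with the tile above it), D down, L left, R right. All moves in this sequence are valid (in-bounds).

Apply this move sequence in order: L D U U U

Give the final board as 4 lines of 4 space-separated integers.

After move 1 (L):
 1  4 12 14
 7  3  5  2
 0  6  8 13
 9 10 11 15

After move 2 (D):
 1  4 12 14
 7  3  5  2
 9  6  8 13
 0 10 11 15

After move 3 (U):
 1  4 12 14
 7  3  5  2
 0  6  8 13
 9 10 11 15

After move 4 (U):
 1  4 12 14
 0  3  5  2
 7  6  8 13
 9 10 11 15

After move 5 (U):
 0  4 12 14
 1  3  5  2
 7  6  8 13
 9 10 11 15

Answer:  0  4 12 14
 1  3  5  2
 7  6  8 13
 9 10 11 15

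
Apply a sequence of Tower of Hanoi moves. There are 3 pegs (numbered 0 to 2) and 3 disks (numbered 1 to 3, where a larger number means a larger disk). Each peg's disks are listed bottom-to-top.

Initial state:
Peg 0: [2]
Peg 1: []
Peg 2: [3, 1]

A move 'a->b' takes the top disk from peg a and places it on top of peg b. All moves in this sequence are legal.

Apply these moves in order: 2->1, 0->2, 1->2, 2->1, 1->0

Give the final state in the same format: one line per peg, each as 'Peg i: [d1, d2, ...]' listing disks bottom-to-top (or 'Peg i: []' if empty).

After move 1 (2->1):
Peg 0: [2]
Peg 1: [1]
Peg 2: [3]

After move 2 (0->2):
Peg 0: []
Peg 1: [1]
Peg 2: [3, 2]

After move 3 (1->2):
Peg 0: []
Peg 1: []
Peg 2: [3, 2, 1]

After move 4 (2->1):
Peg 0: []
Peg 1: [1]
Peg 2: [3, 2]

After move 5 (1->0):
Peg 0: [1]
Peg 1: []
Peg 2: [3, 2]

Answer: Peg 0: [1]
Peg 1: []
Peg 2: [3, 2]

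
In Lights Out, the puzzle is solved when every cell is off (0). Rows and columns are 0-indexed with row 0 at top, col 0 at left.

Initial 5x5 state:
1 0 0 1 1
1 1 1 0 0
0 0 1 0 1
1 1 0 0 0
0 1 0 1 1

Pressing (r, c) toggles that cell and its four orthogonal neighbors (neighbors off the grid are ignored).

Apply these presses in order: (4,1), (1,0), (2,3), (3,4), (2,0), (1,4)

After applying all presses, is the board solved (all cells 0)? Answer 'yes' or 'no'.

After press 1 at (4,1):
1 0 0 1 1
1 1 1 0 0
0 0 1 0 1
1 0 0 0 0
1 0 1 1 1

After press 2 at (1,0):
0 0 0 1 1
0 0 1 0 0
1 0 1 0 1
1 0 0 0 0
1 0 1 1 1

After press 3 at (2,3):
0 0 0 1 1
0 0 1 1 0
1 0 0 1 0
1 0 0 1 0
1 0 1 1 1

After press 4 at (3,4):
0 0 0 1 1
0 0 1 1 0
1 0 0 1 1
1 0 0 0 1
1 0 1 1 0

After press 5 at (2,0):
0 0 0 1 1
1 0 1 1 0
0 1 0 1 1
0 0 0 0 1
1 0 1 1 0

After press 6 at (1,4):
0 0 0 1 0
1 0 1 0 1
0 1 0 1 0
0 0 0 0 1
1 0 1 1 0

Lights still on: 10

Answer: no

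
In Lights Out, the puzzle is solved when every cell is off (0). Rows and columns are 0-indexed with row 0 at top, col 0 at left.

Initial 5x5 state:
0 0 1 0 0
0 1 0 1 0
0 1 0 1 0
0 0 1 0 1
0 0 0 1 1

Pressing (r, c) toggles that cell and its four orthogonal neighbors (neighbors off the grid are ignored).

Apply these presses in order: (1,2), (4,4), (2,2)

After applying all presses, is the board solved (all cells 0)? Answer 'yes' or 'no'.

After press 1 at (1,2):
0 0 0 0 0
0 0 1 0 0
0 1 1 1 0
0 0 1 0 1
0 0 0 1 1

After press 2 at (4,4):
0 0 0 0 0
0 0 1 0 0
0 1 1 1 0
0 0 1 0 0
0 0 0 0 0

After press 3 at (2,2):
0 0 0 0 0
0 0 0 0 0
0 0 0 0 0
0 0 0 0 0
0 0 0 0 0

Lights still on: 0

Answer: yes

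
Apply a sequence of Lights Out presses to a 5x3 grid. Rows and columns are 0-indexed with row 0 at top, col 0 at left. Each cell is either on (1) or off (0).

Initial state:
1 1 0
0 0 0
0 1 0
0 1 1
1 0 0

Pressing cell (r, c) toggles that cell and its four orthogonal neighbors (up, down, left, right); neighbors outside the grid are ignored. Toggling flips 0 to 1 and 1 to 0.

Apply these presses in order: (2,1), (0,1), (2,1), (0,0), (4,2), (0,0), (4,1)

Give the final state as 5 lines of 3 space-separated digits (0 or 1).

Answer: 0 0 1
0 1 0
0 1 0
0 0 0
0 0 0

Derivation:
After press 1 at (2,1):
1 1 0
0 1 0
1 0 1
0 0 1
1 0 0

After press 2 at (0,1):
0 0 1
0 0 0
1 0 1
0 0 1
1 0 0

After press 3 at (2,1):
0 0 1
0 1 0
0 1 0
0 1 1
1 0 0

After press 4 at (0,0):
1 1 1
1 1 0
0 1 0
0 1 1
1 0 0

After press 5 at (4,2):
1 1 1
1 1 0
0 1 0
0 1 0
1 1 1

After press 6 at (0,0):
0 0 1
0 1 0
0 1 0
0 1 0
1 1 1

After press 7 at (4,1):
0 0 1
0 1 0
0 1 0
0 0 0
0 0 0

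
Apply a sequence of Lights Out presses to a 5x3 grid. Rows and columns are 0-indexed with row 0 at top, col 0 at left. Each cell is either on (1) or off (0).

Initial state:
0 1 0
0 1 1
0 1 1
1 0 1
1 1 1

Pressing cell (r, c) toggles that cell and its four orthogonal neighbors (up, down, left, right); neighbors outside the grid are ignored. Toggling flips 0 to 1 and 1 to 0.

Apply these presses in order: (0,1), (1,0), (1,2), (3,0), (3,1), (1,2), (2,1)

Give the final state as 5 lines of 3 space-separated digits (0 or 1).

Answer: 0 0 1
1 0 1
1 1 0
1 1 0
0 0 1

Derivation:
After press 1 at (0,1):
1 0 1
0 0 1
0 1 1
1 0 1
1 1 1

After press 2 at (1,0):
0 0 1
1 1 1
1 1 1
1 0 1
1 1 1

After press 3 at (1,2):
0 0 0
1 0 0
1 1 0
1 0 1
1 1 1

After press 4 at (3,0):
0 0 0
1 0 0
0 1 0
0 1 1
0 1 1

After press 5 at (3,1):
0 0 0
1 0 0
0 0 0
1 0 0
0 0 1

After press 6 at (1,2):
0 0 1
1 1 1
0 0 1
1 0 0
0 0 1

After press 7 at (2,1):
0 0 1
1 0 1
1 1 0
1 1 0
0 0 1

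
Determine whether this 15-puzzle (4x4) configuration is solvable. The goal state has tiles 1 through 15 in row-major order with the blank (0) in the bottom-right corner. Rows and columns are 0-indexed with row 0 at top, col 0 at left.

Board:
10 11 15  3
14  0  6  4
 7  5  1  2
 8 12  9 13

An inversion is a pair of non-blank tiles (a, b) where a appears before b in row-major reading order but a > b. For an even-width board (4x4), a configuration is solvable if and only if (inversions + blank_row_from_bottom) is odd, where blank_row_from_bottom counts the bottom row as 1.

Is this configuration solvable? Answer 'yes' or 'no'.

Answer: yes

Derivation:
Inversions: 54
Blank is in row 1 (0-indexed from top), which is row 3 counting from the bottom (bottom = 1).
54 + 3 = 57, which is odd, so the puzzle is solvable.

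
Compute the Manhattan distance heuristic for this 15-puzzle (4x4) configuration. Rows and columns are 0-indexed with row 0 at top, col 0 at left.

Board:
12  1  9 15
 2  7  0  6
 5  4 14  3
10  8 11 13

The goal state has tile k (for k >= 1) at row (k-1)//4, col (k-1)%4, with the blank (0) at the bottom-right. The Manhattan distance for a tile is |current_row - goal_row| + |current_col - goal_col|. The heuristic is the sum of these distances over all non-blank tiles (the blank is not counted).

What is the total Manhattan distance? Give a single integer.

Tile 12: at (0,0), goal (2,3), distance |0-2|+|0-3| = 5
Tile 1: at (0,1), goal (0,0), distance |0-0|+|1-0| = 1
Tile 9: at (0,2), goal (2,0), distance |0-2|+|2-0| = 4
Tile 15: at (0,3), goal (3,2), distance |0-3|+|3-2| = 4
Tile 2: at (1,0), goal (0,1), distance |1-0|+|0-1| = 2
Tile 7: at (1,1), goal (1,2), distance |1-1|+|1-2| = 1
Tile 6: at (1,3), goal (1,1), distance |1-1|+|3-1| = 2
Tile 5: at (2,0), goal (1,0), distance |2-1|+|0-0| = 1
Tile 4: at (2,1), goal (0,3), distance |2-0|+|1-3| = 4
Tile 14: at (2,2), goal (3,1), distance |2-3|+|2-1| = 2
Tile 3: at (2,3), goal (0,2), distance |2-0|+|3-2| = 3
Tile 10: at (3,0), goal (2,1), distance |3-2|+|0-1| = 2
Tile 8: at (3,1), goal (1,3), distance |3-1|+|1-3| = 4
Tile 11: at (3,2), goal (2,2), distance |3-2|+|2-2| = 1
Tile 13: at (3,3), goal (3,0), distance |3-3|+|3-0| = 3
Sum: 5 + 1 + 4 + 4 + 2 + 1 + 2 + 1 + 4 + 2 + 3 + 2 + 4 + 1 + 3 = 39

Answer: 39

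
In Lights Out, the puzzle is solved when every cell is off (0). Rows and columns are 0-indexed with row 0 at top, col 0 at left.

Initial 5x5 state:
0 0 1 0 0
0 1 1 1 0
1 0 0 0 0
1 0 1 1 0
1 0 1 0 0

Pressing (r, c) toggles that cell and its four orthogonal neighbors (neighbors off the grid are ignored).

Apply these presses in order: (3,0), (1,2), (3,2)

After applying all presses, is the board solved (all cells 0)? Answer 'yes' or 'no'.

After press 1 at (3,0):
0 0 1 0 0
0 1 1 1 0
0 0 0 0 0
0 1 1 1 0
0 0 1 0 0

After press 2 at (1,2):
0 0 0 0 0
0 0 0 0 0
0 0 1 0 0
0 1 1 1 0
0 0 1 0 0

After press 3 at (3,2):
0 0 0 0 0
0 0 0 0 0
0 0 0 0 0
0 0 0 0 0
0 0 0 0 0

Lights still on: 0

Answer: yes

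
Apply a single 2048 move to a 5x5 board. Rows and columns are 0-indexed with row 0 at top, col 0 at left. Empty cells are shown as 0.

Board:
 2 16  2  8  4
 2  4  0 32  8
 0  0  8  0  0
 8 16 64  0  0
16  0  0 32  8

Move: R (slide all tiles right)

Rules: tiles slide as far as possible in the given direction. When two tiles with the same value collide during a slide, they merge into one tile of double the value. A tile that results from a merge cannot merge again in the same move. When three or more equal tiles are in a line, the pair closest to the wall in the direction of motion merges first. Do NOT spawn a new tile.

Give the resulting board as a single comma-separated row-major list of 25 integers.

Answer: 2, 16, 2, 8, 4, 0, 2, 4, 32, 8, 0, 0, 0, 0, 8, 0, 0, 8, 16, 64, 0, 0, 16, 32, 8

Derivation:
Slide right:
row 0: [2, 16, 2, 8, 4] -> [2, 16, 2, 8, 4]
row 1: [2, 4, 0, 32, 8] -> [0, 2, 4, 32, 8]
row 2: [0, 0, 8, 0, 0] -> [0, 0, 0, 0, 8]
row 3: [8, 16, 64, 0, 0] -> [0, 0, 8, 16, 64]
row 4: [16, 0, 0, 32, 8] -> [0, 0, 16, 32, 8]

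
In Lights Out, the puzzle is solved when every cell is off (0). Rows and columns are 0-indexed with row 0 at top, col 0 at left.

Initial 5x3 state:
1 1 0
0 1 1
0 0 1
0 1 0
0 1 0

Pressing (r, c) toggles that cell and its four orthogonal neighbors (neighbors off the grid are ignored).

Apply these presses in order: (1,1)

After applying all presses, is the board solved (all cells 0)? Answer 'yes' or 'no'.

Answer: no

Derivation:
After press 1 at (1,1):
1 0 0
1 0 0
0 1 1
0 1 0
0 1 0

Lights still on: 6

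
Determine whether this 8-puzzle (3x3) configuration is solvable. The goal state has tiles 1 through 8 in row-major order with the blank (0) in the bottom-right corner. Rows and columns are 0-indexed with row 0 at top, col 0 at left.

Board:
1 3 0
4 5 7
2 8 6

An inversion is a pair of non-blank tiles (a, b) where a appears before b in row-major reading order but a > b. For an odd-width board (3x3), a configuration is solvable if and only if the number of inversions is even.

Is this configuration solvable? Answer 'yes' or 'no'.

Answer: yes

Derivation:
Inversions (pairs i<j in row-major order where tile[i] > tile[j] > 0): 6
6 is even, so the puzzle is solvable.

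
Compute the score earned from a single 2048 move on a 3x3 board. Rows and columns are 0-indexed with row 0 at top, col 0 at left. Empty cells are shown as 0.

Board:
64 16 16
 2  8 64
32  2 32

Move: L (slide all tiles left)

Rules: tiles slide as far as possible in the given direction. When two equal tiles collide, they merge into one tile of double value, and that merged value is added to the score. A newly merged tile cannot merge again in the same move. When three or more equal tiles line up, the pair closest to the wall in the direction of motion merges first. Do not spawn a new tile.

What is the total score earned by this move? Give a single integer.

Answer: 32

Derivation:
Slide left:
row 0: [64, 16, 16] -> [64, 32, 0]  score +32 (running 32)
row 1: [2, 8, 64] -> [2, 8, 64]  score +0 (running 32)
row 2: [32, 2, 32] -> [32, 2, 32]  score +0 (running 32)
Board after move:
64 32  0
 2  8 64
32  2 32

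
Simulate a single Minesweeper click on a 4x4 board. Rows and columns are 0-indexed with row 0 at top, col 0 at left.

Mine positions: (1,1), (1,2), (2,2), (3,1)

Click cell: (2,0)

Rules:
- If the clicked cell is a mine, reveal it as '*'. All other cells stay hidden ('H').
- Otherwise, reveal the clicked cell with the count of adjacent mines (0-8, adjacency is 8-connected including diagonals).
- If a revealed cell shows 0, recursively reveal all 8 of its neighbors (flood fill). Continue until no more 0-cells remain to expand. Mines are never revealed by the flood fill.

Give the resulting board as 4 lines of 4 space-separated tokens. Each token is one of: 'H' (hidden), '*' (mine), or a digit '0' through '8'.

H H H H
H H H H
2 H H H
H H H H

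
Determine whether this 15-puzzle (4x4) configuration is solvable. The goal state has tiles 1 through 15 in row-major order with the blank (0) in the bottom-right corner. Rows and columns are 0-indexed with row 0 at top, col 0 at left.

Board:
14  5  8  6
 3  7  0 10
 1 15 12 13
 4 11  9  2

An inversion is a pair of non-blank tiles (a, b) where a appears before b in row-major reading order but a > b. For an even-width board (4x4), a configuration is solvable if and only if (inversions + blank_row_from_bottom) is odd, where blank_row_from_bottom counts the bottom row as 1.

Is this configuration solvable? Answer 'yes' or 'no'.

Inversions: 54
Blank is in row 1 (0-indexed from top), which is row 3 counting from the bottom (bottom = 1).
54 + 3 = 57, which is odd, so the puzzle is solvable.

Answer: yes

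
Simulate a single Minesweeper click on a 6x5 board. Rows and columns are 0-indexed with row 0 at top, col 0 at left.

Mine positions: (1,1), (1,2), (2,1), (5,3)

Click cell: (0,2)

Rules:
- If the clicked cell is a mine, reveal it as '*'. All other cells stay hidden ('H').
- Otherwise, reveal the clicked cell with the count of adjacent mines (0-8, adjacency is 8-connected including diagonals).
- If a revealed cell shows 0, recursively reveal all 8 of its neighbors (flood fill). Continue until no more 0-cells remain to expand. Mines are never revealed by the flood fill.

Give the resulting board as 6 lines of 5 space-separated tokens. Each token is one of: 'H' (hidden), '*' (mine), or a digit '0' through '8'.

H H 2 H H
H H H H H
H H H H H
H H H H H
H H H H H
H H H H H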